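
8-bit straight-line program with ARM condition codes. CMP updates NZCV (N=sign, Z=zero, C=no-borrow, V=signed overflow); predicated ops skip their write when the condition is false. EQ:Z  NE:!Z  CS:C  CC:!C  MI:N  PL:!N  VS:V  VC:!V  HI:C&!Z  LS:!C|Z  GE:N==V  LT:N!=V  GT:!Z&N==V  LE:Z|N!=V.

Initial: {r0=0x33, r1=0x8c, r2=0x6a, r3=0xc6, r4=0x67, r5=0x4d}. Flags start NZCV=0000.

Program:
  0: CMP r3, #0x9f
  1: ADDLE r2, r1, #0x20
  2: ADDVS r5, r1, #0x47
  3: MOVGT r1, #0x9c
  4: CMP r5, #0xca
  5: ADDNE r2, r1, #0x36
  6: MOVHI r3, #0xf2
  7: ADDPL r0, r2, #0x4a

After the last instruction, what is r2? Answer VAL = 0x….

VAL = 0xd2

0: ✓ CMP  NZCV=0010
1: · ADDLE
2: · ADDVS
3: ✓ MOVGT  r1←0x9c
4: ✓ CMP  NZCV=1001
5: ✓ ADDNE  r2←0xd2
6: · MOVHI
7: · ADDPL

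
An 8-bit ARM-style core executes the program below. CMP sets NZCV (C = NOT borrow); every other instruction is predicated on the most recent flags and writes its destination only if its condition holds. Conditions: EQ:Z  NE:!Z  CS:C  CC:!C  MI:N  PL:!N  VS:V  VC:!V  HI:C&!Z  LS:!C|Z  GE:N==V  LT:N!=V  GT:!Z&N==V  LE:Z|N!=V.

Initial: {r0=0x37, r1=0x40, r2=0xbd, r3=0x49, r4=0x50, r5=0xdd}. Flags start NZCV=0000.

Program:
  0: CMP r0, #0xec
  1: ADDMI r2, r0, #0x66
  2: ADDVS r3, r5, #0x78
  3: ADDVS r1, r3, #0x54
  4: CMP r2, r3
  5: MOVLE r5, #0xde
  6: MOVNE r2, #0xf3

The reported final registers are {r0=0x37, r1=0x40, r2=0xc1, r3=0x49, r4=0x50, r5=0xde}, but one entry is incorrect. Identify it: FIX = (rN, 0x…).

0: ✓ CMP  NZCV=0000
1: · ADDMI
2: · ADDVS
3: · ADDVS
4: ✓ CMP  NZCV=0011
5: ✓ MOVLE  r5←0xde
6: ✓ MOVNE  r2←0xf3

FIX = (r2, 0xf3)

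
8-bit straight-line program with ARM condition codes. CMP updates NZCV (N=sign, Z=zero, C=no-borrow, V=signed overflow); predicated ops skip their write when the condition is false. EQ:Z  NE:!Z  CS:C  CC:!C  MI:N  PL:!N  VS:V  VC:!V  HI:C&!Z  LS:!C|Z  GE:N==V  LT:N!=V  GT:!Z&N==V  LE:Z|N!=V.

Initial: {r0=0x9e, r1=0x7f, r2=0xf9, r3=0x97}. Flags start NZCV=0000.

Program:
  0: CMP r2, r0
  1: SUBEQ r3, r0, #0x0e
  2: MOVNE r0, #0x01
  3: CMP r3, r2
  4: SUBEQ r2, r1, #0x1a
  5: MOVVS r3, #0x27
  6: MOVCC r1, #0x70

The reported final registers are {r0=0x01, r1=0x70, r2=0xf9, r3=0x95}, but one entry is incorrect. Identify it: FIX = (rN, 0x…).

FIX = (r3, 0x97)

0: ✓ CMP  NZCV=0010
1: · SUBEQ
2: ✓ MOVNE  r0←0x01
3: ✓ CMP  NZCV=1000
4: · SUBEQ
5: · MOVVS
6: ✓ MOVCC  r1←0x70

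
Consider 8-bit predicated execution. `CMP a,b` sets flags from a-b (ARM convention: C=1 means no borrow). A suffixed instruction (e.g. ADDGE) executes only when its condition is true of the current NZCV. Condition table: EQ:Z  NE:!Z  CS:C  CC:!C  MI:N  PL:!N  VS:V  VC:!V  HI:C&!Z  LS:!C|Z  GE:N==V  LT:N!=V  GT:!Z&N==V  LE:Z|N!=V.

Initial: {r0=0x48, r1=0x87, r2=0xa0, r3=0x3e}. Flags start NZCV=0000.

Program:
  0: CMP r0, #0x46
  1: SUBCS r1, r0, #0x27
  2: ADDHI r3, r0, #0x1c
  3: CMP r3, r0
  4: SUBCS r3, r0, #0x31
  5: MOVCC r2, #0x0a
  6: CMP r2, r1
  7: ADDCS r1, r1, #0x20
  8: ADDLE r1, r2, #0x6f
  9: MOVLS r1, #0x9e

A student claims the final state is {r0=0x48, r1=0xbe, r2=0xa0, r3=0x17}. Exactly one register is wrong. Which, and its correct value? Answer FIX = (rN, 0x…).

[0] flags=0010 → (cmp)
[1] flags=0010 CS?T → r1=0x21
[2] flags=0010 HI?T → r3=0x64
[3] flags=0010 → (cmp)
[4] flags=0010 CS?T → r3=0x17
[5] flags=0010 CC?F → skip
[6] flags=0011 → (cmp)
[7] flags=0011 CS?T → r1=0x41
[8] flags=0011 LE?T → r1=0x0f
[9] flags=0011 LS?F → skip

FIX = (r1, 0x0f)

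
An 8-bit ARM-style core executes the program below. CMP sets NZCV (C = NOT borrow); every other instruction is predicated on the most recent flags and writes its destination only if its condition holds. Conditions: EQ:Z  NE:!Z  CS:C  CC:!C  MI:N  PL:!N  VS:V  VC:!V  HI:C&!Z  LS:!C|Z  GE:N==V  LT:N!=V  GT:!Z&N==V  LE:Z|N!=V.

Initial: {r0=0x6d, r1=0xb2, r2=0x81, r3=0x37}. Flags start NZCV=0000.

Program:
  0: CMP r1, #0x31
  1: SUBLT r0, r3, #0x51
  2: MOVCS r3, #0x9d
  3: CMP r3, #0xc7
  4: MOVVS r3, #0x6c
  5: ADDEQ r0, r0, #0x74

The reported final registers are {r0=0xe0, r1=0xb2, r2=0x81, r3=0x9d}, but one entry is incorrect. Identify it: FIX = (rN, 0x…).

0: ✓ CMP  NZCV=1010
1: ✓ SUBLT  r0←0xe6
2: ✓ MOVCS  r3←0x9d
3: ✓ CMP  NZCV=1000
4: · MOVVS
5: · ADDEQ

FIX = (r0, 0xe6)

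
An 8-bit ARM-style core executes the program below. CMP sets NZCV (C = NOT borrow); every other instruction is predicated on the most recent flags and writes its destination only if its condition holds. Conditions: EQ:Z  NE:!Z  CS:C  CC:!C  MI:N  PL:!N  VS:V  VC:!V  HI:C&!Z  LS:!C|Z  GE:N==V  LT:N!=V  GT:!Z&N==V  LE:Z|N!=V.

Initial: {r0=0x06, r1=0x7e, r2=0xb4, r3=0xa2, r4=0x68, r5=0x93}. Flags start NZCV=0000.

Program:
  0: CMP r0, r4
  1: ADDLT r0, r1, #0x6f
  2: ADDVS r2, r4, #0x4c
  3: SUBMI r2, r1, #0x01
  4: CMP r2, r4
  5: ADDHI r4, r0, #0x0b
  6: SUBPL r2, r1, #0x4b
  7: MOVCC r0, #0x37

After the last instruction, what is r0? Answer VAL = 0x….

VAL = 0xed

0: ✓ CMP  NZCV=1000
1: ✓ ADDLT  r0←0xed
2: · ADDVS
3: ✓ SUBMI  r2←0x7d
4: ✓ CMP  NZCV=0010
5: ✓ ADDHI  r4←0xf8
6: ✓ SUBPL  r2←0x33
7: · MOVCC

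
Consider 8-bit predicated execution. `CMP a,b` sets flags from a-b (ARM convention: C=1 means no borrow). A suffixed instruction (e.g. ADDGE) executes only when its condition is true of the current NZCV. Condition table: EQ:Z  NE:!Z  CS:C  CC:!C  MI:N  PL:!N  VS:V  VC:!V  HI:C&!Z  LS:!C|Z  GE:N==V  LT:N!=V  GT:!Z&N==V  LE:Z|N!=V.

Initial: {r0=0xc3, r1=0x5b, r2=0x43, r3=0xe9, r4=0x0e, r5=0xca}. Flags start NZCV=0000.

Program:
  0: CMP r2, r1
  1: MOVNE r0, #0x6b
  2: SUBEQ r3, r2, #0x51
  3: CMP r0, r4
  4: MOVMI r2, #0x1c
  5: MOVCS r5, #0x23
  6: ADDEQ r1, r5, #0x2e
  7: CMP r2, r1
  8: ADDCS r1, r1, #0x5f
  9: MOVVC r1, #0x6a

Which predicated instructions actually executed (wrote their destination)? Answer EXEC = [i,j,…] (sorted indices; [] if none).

0: ✓ CMP  NZCV=1000
1: ✓ MOVNE  r0←0x6b
2: · SUBEQ
3: ✓ CMP  NZCV=0010
4: · MOVMI
5: ✓ MOVCS  r5←0x23
6: · ADDEQ
7: ✓ CMP  NZCV=1000
8: · ADDCS
9: ✓ MOVVC  r1←0x6a

EXEC = [1,5,9]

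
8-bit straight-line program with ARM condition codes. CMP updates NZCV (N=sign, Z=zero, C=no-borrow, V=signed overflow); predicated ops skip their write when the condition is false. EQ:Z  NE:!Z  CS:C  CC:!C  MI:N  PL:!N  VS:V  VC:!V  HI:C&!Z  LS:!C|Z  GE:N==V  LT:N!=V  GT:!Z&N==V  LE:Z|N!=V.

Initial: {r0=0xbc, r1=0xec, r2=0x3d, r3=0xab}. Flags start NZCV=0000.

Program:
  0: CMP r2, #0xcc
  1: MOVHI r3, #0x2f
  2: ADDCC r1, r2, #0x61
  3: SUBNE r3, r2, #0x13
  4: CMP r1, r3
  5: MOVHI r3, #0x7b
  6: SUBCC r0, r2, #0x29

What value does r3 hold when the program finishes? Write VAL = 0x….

[0] flags=0000 → (cmp)
[1] flags=0000 HI?F → skip
[2] flags=0000 CC?T → r1=0x9e
[3] flags=0000 NE?T → r3=0x2a
[4] flags=0011 → (cmp)
[5] flags=0011 HI?T → r3=0x7b
[6] flags=0011 CC?F → skip

VAL = 0x7b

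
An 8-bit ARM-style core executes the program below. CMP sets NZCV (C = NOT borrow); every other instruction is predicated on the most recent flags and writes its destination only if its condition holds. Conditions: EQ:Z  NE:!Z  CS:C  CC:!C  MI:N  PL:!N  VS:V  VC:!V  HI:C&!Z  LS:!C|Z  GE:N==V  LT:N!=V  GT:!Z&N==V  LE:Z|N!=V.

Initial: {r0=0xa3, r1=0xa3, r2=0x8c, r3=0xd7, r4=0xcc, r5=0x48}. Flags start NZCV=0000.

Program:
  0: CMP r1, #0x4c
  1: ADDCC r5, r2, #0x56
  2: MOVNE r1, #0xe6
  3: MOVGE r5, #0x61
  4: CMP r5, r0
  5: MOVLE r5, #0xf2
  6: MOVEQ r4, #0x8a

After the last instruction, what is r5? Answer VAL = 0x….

VAL = 0x48

[0] flags=0011 → (cmp)
[1] flags=0011 CC?F → skip
[2] flags=0011 NE?T → r1=0xe6
[3] flags=0011 GE?F → skip
[4] flags=1001 → (cmp)
[5] flags=1001 LE?F → skip
[6] flags=1001 EQ?F → skip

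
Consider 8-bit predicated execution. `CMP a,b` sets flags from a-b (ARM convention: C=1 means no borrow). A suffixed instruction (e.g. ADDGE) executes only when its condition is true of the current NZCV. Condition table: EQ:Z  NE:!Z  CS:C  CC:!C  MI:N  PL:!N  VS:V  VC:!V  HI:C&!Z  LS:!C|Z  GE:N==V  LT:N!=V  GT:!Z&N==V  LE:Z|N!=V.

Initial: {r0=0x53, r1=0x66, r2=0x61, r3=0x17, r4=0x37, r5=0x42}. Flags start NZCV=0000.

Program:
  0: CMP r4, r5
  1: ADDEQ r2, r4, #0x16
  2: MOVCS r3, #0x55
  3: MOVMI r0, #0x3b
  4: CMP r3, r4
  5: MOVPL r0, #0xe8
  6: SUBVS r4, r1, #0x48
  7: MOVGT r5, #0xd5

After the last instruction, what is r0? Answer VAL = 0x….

VAL = 0x3b

0: ✓ CMP  NZCV=1000
1: · ADDEQ
2: · MOVCS
3: ✓ MOVMI  r0←0x3b
4: ✓ CMP  NZCV=1000
5: · MOVPL
6: · SUBVS
7: · MOVGT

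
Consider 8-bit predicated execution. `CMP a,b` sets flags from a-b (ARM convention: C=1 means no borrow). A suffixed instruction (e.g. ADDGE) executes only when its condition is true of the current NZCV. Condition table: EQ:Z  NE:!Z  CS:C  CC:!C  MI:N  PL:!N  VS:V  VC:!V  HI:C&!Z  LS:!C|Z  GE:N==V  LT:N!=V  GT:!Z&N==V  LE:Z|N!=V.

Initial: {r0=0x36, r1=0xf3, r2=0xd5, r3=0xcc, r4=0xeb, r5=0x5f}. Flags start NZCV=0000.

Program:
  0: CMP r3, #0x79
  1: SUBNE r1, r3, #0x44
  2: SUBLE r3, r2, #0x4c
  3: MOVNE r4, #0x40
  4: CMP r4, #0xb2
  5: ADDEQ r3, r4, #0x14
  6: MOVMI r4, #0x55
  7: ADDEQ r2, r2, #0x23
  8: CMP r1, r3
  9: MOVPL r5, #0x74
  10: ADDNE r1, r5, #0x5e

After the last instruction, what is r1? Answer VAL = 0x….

[0] flags=0011 → (cmp)
[1] flags=0011 NE?T → r1=0x88
[2] flags=0011 LE?T → r3=0x89
[3] flags=0011 NE?T → r4=0x40
[4] flags=1001 → (cmp)
[5] flags=1001 EQ?F → skip
[6] flags=1001 MI?T → r4=0x55
[7] flags=1001 EQ?F → skip
[8] flags=1000 → (cmp)
[9] flags=1000 PL?F → skip
[10] flags=1000 NE?T → r1=0xbd

VAL = 0xbd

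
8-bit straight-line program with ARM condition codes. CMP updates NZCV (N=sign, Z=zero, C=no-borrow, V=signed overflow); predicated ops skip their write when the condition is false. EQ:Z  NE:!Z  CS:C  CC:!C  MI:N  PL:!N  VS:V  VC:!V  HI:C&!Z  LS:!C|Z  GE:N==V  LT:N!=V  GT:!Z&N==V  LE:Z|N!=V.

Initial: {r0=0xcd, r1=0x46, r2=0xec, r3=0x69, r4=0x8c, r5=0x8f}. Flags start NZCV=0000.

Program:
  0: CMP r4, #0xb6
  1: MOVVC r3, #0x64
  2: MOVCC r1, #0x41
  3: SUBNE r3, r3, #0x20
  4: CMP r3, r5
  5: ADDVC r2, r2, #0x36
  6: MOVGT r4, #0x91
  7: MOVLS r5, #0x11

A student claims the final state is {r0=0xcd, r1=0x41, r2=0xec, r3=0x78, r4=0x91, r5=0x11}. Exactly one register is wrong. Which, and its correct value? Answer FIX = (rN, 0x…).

FIX = (r3, 0x44)

0: ✓ CMP  NZCV=1000
1: ✓ MOVVC  r3←0x64
2: ✓ MOVCC  r1←0x41
3: ✓ SUBNE  r3←0x44
4: ✓ CMP  NZCV=1001
5: · ADDVC
6: ✓ MOVGT  r4←0x91
7: ✓ MOVLS  r5←0x11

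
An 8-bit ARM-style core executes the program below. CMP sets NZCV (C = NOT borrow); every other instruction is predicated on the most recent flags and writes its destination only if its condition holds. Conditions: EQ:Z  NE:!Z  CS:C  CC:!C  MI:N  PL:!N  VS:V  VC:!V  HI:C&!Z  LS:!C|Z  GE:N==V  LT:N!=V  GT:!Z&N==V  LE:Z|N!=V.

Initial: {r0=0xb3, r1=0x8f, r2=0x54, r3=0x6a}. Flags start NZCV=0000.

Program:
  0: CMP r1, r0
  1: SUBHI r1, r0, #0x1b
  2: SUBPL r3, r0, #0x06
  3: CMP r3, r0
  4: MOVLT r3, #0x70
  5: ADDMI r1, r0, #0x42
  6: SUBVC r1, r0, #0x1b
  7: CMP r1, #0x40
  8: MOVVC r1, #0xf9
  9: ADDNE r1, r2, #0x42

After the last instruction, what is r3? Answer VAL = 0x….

VAL = 0x6a

[0] flags=1000 → (cmp)
[1] flags=1000 HI?F → skip
[2] flags=1000 PL?F → skip
[3] flags=1001 → (cmp)
[4] flags=1001 LT?F → skip
[5] flags=1001 MI?T → r1=0xf5
[6] flags=1001 VC?F → skip
[7] flags=1010 → (cmp)
[8] flags=1010 VC?T → r1=0xf9
[9] flags=1010 NE?T → r1=0x96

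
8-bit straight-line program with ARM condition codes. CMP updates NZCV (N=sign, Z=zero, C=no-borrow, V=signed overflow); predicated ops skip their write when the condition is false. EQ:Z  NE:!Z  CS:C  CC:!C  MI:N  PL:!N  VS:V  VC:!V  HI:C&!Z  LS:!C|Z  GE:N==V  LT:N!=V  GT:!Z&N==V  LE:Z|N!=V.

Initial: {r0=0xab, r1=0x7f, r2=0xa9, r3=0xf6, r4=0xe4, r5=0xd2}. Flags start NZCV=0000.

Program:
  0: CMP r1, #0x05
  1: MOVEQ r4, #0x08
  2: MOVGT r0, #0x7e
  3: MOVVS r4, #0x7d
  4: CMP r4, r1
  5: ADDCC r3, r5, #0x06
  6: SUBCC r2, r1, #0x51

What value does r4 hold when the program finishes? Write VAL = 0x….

0: ✓ CMP  NZCV=0010
1: · MOVEQ
2: ✓ MOVGT  r0←0x7e
3: · MOVVS
4: ✓ CMP  NZCV=0011
5: · ADDCC
6: · SUBCC

VAL = 0xe4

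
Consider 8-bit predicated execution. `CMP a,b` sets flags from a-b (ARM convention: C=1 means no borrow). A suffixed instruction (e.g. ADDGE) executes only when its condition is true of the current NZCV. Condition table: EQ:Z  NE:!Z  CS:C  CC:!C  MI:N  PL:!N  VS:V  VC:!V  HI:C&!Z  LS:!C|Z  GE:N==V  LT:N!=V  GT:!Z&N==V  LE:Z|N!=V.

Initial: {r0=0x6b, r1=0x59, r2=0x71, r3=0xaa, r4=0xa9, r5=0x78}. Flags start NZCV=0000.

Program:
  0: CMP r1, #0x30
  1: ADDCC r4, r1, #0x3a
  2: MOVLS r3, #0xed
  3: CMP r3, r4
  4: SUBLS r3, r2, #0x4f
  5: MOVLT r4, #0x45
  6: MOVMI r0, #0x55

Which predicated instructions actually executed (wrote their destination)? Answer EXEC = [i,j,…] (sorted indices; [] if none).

EXEC = []

0: ✓ CMP  NZCV=0010
1: · ADDCC
2: · MOVLS
3: ✓ CMP  NZCV=0010
4: · SUBLS
5: · MOVLT
6: · MOVMI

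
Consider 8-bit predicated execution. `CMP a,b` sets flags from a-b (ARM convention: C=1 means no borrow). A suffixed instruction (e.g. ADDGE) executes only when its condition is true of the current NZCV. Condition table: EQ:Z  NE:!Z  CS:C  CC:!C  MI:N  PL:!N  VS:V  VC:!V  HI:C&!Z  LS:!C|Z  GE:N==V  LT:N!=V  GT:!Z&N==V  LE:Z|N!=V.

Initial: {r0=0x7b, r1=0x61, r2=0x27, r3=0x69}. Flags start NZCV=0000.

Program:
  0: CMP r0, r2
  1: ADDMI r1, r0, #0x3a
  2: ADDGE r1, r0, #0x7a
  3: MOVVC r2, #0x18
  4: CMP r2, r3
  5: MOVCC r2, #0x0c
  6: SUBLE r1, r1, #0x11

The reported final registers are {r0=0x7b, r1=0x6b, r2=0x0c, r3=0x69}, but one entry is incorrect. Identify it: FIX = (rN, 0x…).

[0] flags=0010 → (cmp)
[1] flags=0010 MI?F → skip
[2] flags=0010 GE?T → r1=0xf5
[3] flags=0010 VC?T → r2=0x18
[4] flags=1000 → (cmp)
[5] flags=1000 CC?T → r2=0x0c
[6] flags=1000 LE?T → r1=0xe4

FIX = (r1, 0xe4)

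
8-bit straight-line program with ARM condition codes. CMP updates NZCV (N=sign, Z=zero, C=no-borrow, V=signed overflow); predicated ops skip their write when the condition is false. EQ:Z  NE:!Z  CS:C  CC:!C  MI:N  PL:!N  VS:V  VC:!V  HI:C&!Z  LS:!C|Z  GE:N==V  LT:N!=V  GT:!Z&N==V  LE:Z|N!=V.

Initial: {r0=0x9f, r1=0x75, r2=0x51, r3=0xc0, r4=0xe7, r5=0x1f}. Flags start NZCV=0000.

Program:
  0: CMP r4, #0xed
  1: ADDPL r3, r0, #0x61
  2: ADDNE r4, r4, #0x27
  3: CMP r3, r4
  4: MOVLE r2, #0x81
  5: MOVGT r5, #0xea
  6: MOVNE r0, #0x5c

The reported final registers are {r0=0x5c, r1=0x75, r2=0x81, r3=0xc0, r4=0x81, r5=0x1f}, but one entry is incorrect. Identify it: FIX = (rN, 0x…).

FIX = (r4, 0x0e)

0: ✓ CMP  NZCV=1000
1: · ADDPL
2: ✓ ADDNE  r4←0x0e
3: ✓ CMP  NZCV=1010
4: ✓ MOVLE  r2←0x81
5: · MOVGT
6: ✓ MOVNE  r0←0x5c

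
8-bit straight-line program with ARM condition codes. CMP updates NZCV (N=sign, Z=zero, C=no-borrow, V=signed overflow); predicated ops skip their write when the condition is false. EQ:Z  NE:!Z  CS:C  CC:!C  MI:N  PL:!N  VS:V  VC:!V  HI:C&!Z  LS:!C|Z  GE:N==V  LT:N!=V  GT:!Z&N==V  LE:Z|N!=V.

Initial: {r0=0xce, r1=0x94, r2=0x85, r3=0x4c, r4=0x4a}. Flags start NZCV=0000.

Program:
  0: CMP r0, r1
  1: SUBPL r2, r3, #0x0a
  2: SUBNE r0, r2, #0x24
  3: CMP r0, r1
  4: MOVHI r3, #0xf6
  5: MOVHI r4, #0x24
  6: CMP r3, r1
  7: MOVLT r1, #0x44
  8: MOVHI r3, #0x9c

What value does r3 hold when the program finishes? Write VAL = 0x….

VAL = 0x4c

[0] flags=0010 → (cmp)
[1] flags=0010 PL?T → r2=0x42
[2] flags=0010 NE?T → r0=0x1e
[3] flags=1001 → (cmp)
[4] flags=1001 HI?F → skip
[5] flags=1001 HI?F → skip
[6] flags=1001 → (cmp)
[7] flags=1001 LT?F → skip
[8] flags=1001 HI?F → skip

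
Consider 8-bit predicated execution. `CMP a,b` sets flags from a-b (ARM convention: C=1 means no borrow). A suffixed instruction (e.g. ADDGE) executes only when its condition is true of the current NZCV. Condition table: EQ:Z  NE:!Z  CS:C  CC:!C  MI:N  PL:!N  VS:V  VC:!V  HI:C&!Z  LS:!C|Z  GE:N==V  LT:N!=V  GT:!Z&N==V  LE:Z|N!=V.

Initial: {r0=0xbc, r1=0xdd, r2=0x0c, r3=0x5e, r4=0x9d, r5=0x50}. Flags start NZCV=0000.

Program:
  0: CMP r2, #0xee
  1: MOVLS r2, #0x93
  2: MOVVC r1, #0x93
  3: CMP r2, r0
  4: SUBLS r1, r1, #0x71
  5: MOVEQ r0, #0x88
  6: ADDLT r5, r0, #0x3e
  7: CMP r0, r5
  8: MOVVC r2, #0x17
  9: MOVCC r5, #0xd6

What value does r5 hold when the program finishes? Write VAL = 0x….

0: ✓ CMP  NZCV=0000
1: ✓ MOVLS  r2←0x93
2: ✓ MOVVC  r1←0x93
3: ✓ CMP  NZCV=1000
4: ✓ SUBLS  r1←0x22
5: · MOVEQ
6: ✓ ADDLT  r5←0xfa
7: ✓ CMP  NZCV=1000
8: ✓ MOVVC  r2←0x17
9: ✓ MOVCC  r5←0xd6

VAL = 0xd6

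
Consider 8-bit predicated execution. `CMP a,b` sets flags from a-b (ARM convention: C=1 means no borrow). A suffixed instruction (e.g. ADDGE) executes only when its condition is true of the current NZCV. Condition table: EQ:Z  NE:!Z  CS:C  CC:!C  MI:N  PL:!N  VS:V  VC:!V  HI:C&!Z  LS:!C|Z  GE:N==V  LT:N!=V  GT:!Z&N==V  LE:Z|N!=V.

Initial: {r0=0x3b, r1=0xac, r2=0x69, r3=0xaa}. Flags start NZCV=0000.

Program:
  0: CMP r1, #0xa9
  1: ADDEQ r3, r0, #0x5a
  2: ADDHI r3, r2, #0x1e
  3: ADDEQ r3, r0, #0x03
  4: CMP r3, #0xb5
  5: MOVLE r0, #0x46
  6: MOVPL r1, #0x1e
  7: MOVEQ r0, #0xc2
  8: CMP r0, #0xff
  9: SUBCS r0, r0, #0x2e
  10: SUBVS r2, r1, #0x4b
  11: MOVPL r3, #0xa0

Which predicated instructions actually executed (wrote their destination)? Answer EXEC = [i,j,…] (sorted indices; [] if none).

EXEC = [2,5,11]

0: ✓ CMP  NZCV=0010
1: · ADDEQ
2: ✓ ADDHI  r3←0x87
3: · ADDEQ
4: ✓ CMP  NZCV=1000
5: ✓ MOVLE  r0←0x46
6: · MOVPL
7: · MOVEQ
8: ✓ CMP  NZCV=0000
9: · SUBCS
10: · SUBVS
11: ✓ MOVPL  r3←0xa0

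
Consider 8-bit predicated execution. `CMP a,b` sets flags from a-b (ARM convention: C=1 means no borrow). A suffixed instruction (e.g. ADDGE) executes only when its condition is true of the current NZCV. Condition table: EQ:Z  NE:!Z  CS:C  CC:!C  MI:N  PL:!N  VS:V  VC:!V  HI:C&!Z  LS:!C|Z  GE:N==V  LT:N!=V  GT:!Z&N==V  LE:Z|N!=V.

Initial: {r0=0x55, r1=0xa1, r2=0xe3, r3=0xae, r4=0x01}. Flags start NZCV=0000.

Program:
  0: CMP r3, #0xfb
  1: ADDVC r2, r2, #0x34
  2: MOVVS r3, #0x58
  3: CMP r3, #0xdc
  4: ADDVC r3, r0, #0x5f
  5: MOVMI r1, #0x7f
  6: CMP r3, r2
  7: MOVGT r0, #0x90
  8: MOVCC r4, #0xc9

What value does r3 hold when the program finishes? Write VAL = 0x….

VAL = 0xb4

0: ✓ CMP  NZCV=1000
1: ✓ ADDVC  r2←0x17
2: · MOVVS
3: ✓ CMP  NZCV=1000
4: ✓ ADDVC  r3←0xb4
5: ✓ MOVMI  r1←0x7f
6: ✓ CMP  NZCV=1010
7: · MOVGT
8: · MOVCC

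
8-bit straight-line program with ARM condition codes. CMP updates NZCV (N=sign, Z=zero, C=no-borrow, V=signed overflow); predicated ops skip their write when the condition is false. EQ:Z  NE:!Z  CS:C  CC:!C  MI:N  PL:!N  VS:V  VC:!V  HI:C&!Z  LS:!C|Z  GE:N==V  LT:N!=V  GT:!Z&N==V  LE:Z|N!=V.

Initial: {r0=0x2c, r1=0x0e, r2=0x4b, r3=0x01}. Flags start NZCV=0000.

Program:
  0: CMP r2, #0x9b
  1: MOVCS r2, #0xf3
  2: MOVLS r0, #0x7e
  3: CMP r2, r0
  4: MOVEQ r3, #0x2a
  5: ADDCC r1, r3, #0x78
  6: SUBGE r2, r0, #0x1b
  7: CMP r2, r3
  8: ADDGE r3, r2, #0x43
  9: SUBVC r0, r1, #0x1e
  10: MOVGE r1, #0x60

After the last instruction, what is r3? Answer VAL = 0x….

0: ✓ CMP  NZCV=1001
1: · MOVCS
2: ✓ MOVLS  r0←0x7e
3: ✓ CMP  NZCV=1000
4: · MOVEQ
5: ✓ ADDCC  r1←0x79
6: · SUBGE
7: ✓ CMP  NZCV=0010
8: ✓ ADDGE  r3←0x8e
9: ✓ SUBVC  r0←0x5b
10: ✓ MOVGE  r1←0x60

VAL = 0x8e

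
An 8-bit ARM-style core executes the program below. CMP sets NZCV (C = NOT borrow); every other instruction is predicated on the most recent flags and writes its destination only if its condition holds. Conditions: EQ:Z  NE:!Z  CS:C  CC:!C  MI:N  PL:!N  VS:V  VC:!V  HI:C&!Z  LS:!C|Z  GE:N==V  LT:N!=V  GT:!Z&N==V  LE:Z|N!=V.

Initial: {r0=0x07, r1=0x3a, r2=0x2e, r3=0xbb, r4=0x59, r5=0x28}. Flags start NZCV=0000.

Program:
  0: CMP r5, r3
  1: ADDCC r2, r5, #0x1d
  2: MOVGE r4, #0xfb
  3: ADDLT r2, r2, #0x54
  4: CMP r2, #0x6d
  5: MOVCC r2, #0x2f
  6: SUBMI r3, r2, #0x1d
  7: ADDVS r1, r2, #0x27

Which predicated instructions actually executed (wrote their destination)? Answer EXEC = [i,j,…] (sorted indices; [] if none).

[0] flags=0000 → (cmp)
[1] flags=0000 CC?T → r2=0x45
[2] flags=0000 GE?T → r4=0xfb
[3] flags=0000 LT?F → skip
[4] flags=1000 → (cmp)
[5] flags=1000 CC?T → r2=0x2f
[6] flags=1000 MI?T → r3=0x12
[7] flags=1000 VS?F → skip

EXEC = [1,2,5,6]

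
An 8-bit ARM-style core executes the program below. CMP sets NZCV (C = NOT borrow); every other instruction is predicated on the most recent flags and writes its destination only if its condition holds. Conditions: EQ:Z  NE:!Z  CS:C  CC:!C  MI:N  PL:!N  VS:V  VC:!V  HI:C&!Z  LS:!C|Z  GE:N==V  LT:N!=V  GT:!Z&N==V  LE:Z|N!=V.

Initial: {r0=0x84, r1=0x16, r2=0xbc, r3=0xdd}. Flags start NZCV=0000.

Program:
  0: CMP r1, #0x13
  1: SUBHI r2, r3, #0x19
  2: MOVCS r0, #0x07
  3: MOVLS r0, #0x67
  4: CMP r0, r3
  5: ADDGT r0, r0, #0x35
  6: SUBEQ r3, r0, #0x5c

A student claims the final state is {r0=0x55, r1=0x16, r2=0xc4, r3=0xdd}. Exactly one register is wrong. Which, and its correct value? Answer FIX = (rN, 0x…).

0: ✓ CMP  NZCV=0010
1: ✓ SUBHI  r2←0xc4
2: ✓ MOVCS  r0←0x07
3: · MOVLS
4: ✓ CMP  NZCV=0000
5: ✓ ADDGT  r0←0x3c
6: · SUBEQ

FIX = (r0, 0x3c)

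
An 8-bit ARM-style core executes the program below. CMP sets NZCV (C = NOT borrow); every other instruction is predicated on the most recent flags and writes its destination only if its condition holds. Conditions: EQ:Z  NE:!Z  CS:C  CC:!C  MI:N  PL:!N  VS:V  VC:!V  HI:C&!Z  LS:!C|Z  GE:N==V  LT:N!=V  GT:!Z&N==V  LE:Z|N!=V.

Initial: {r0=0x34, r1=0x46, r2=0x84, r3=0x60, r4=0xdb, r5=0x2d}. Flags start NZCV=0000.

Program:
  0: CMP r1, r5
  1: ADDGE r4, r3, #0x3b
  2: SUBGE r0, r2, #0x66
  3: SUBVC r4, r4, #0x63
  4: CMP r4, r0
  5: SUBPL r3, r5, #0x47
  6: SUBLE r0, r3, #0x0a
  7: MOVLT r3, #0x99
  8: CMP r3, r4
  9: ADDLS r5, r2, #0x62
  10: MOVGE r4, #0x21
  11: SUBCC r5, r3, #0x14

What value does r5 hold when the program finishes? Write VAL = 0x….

VAL = 0x2d

0: ✓ CMP  NZCV=0010
1: ✓ ADDGE  r4←0x9b
2: ✓ SUBGE  r0←0x1e
3: ✓ SUBVC  r4←0x38
4: ✓ CMP  NZCV=0010
5: ✓ SUBPL  r3←0xe6
6: · SUBLE
7: · MOVLT
8: ✓ CMP  NZCV=1010
9: · ADDLS
10: · MOVGE
11: · SUBCC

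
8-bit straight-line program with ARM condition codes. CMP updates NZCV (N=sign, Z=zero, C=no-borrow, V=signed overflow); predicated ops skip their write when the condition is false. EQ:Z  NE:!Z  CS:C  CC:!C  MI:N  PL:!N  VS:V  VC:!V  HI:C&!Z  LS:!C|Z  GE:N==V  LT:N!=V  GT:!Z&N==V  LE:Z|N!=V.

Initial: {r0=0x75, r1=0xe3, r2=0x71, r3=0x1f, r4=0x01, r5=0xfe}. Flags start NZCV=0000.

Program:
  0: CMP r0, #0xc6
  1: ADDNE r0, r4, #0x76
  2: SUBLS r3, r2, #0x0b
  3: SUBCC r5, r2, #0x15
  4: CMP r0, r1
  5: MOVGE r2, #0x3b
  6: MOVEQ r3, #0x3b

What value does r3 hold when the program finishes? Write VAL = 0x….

[0] flags=1001 → (cmp)
[1] flags=1001 NE?T → r0=0x77
[2] flags=1001 LS?T → r3=0x66
[3] flags=1001 CC?T → r5=0x5c
[4] flags=1001 → (cmp)
[5] flags=1001 GE?T → r2=0x3b
[6] flags=1001 EQ?F → skip

VAL = 0x66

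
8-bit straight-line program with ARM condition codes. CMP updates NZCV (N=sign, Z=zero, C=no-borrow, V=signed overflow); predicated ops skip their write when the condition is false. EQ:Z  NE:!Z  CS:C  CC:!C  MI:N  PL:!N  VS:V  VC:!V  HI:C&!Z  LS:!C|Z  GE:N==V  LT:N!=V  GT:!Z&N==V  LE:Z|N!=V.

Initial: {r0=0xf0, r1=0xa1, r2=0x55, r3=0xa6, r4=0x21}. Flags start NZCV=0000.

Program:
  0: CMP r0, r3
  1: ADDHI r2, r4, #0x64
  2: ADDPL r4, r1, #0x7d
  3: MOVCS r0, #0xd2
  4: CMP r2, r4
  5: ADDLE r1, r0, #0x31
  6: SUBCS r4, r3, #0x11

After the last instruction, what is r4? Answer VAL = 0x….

0: ✓ CMP  NZCV=0010
1: ✓ ADDHI  r2←0x85
2: ✓ ADDPL  r4←0x1e
3: ✓ MOVCS  r0←0xd2
4: ✓ CMP  NZCV=0011
5: ✓ ADDLE  r1←0x03
6: ✓ SUBCS  r4←0x95

VAL = 0x95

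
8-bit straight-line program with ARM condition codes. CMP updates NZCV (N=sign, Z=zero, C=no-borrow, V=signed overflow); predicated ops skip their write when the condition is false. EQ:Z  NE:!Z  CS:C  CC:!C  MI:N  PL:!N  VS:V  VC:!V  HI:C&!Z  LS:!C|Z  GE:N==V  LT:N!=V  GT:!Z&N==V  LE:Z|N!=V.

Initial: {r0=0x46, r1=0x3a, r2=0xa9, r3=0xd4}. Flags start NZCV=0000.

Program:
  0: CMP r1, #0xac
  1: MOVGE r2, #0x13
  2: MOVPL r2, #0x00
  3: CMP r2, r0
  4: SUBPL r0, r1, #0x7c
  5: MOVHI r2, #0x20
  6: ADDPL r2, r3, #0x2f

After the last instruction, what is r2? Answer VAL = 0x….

VAL = 0x13

[0] flags=1001 → (cmp)
[1] flags=1001 GE?T → r2=0x13
[2] flags=1001 PL?F → skip
[3] flags=1000 → (cmp)
[4] flags=1000 PL?F → skip
[5] flags=1000 HI?F → skip
[6] flags=1000 PL?F → skip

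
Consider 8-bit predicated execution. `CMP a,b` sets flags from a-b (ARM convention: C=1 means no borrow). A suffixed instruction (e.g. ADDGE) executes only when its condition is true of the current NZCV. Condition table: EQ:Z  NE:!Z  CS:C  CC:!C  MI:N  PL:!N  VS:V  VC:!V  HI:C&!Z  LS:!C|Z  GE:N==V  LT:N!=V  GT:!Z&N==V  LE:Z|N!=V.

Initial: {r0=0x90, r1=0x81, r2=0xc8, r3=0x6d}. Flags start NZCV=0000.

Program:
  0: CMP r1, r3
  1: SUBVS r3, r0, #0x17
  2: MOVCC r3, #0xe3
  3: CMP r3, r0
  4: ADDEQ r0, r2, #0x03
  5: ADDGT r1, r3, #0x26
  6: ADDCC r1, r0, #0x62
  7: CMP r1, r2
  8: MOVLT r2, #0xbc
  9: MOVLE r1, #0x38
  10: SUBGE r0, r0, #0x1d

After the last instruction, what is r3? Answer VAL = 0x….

0: ✓ CMP  NZCV=0011
1: ✓ SUBVS  r3←0x79
2: · MOVCC
3: ✓ CMP  NZCV=1001
4: · ADDEQ
5: ✓ ADDGT  r1←0x9f
6: ✓ ADDCC  r1←0xf2
7: ✓ CMP  NZCV=0010
8: · MOVLT
9: · MOVLE
10: ✓ SUBGE  r0←0x73

VAL = 0x79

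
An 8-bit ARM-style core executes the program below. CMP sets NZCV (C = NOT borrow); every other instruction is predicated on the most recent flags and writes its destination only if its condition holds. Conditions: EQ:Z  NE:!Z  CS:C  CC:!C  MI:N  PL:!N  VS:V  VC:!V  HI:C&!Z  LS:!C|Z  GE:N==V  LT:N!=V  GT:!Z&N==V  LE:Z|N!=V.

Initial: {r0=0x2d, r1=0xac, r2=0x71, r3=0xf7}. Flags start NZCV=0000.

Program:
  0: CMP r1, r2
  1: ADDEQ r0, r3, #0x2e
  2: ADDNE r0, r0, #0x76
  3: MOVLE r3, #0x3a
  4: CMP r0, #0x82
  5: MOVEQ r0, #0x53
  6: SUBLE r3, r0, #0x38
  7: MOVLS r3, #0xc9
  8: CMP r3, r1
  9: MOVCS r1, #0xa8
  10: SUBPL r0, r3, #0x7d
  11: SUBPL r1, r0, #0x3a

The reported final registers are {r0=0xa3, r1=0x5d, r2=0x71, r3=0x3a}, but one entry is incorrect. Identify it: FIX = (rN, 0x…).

[0] flags=0011 → (cmp)
[1] flags=0011 EQ?F → skip
[2] flags=0011 NE?T → r0=0xa3
[3] flags=0011 LE?T → r3=0x3a
[4] flags=0010 → (cmp)
[5] flags=0010 EQ?F → skip
[6] flags=0010 LE?F → skip
[7] flags=0010 LS?F → skip
[8] flags=1001 → (cmp)
[9] flags=1001 CS?F → skip
[10] flags=1001 PL?F → skip
[11] flags=1001 PL?F → skip

FIX = (r1, 0xac)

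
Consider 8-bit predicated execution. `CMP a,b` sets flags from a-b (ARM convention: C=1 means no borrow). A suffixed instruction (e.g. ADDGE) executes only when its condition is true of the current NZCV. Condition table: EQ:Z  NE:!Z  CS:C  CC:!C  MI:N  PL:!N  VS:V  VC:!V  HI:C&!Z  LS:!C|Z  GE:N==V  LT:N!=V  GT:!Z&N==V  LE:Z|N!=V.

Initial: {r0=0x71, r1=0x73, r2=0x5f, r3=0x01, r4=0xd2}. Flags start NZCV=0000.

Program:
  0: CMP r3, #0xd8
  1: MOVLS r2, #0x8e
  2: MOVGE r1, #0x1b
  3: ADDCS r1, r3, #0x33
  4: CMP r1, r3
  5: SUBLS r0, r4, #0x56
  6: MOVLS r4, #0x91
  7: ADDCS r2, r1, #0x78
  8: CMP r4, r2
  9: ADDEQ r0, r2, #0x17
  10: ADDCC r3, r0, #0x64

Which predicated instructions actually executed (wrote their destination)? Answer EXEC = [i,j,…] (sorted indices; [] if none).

EXEC = [1,2,7]

[0] flags=0000 → (cmp)
[1] flags=0000 LS?T → r2=0x8e
[2] flags=0000 GE?T → r1=0x1b
[3] flags=0000 CS?F → skip
[4] flags=0010 → (cmp)
[5] flags=0010 LS?F → skip
[6] flags=0010 LS?F → skip
[7] flags=0010 CS?T → r2=0x93
[8] flags=0010 → (cmp)
[9] flags=0010 EQ?F → skip
[10] flags=0010 CC?F → skip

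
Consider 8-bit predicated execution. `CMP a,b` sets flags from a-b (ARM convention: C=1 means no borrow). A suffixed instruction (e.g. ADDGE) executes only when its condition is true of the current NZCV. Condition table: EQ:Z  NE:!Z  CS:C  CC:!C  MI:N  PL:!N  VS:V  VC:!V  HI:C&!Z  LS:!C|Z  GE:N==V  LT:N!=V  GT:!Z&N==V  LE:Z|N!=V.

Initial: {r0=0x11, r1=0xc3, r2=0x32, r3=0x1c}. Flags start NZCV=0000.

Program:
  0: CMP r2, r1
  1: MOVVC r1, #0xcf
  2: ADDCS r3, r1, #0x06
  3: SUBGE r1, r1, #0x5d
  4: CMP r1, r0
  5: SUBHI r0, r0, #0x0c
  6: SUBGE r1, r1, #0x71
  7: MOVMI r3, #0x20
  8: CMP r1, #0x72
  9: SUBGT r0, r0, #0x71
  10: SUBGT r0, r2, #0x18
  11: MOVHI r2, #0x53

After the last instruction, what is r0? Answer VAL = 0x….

VAL = 0x05

[0] flags=0000 → (cmp)
[1] flags=0000 VC?T → r1=0xcf
[2] flags=0000 CS?F → skip
[3] flags=0000 GE?T → r1=0x72
[4] flags=0010 → (cmp)
[5] flags=0010 HI?T → r0=0x05
[6] flags=0010 GE?T → r1=0x01
[7] flags=0010 MI?F → skip
[8] flags=1000 → (cmp)
[9] flags=1000 GT?F → skip
[10] flags=1000 GT?F → skip
[11] flags=1000 HI?F → skip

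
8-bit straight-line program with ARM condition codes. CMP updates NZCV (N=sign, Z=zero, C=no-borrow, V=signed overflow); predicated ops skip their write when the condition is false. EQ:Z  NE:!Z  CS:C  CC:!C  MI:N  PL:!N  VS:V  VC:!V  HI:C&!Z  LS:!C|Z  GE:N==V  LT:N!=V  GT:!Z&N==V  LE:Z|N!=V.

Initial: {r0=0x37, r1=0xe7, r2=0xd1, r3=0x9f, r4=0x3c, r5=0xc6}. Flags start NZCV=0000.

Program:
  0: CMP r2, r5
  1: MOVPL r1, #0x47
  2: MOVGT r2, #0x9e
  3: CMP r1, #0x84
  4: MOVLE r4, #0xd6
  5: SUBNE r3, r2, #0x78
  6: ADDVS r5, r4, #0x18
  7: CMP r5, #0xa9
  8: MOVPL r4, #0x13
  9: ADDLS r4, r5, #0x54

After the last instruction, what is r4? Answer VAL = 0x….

0: ✓ CMP  NZCV=0010
1: ✓ MOVPL  r1←0x47
2: ✓ MOVGT  r2←0x9e
3: ✓ CMP  NZCV=1001
4: · MOVLE
5: ✓ SUBNE  r3←0x26
6: ✓ ADDVS  r5←0x54
7: ✓ CMP  NZCV=1001
8: · MOVPL
9: ✓ ADDLS  r4←0xa8

VAL = 0xa8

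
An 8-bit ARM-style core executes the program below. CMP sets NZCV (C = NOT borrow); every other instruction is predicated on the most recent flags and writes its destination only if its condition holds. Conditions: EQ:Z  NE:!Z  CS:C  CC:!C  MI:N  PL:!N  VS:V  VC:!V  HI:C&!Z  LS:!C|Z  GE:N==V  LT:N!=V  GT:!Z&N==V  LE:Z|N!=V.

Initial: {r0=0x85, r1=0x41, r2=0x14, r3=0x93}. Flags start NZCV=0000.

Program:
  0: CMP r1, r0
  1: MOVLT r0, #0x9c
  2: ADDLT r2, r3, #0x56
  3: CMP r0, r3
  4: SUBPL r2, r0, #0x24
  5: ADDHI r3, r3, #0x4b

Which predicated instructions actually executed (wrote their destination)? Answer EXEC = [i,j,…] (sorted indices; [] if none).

0: ✓ CMP  NZCV=1001
1: · MOVLT
2: · ADDLT
3: ✓ CMP  NZCV=1000
4: · SUBPL
5: · ADDHI

EXEC = []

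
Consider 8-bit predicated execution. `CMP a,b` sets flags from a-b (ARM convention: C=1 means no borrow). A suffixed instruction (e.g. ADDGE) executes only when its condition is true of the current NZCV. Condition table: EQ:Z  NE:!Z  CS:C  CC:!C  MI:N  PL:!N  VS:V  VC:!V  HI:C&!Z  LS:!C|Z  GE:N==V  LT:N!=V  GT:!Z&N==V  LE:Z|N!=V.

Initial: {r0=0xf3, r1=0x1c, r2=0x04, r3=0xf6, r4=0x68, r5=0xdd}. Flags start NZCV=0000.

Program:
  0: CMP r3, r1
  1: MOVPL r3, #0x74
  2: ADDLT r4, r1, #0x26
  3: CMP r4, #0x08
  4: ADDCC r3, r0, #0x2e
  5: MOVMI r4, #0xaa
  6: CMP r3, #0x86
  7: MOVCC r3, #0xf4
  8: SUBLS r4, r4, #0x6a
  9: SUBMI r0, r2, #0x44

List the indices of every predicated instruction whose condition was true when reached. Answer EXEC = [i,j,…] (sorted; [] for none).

[0] flags=1010 → (cmp)
[1] flags=1010 PL?F → skip
[2] flags=1010 LT?T → r4=0x42
[3] flags=0010 → (cmp)
[4] flags=0010 CC?F → skip
[5] flags=0010 MI?F → skip
[6] flags=0010 → (cmp)
[7] flags=0010 CC?F → skip
[8] flags=0010 LS?F → skip
[9] flags=0010 MI?F → skip

EXEC = [2]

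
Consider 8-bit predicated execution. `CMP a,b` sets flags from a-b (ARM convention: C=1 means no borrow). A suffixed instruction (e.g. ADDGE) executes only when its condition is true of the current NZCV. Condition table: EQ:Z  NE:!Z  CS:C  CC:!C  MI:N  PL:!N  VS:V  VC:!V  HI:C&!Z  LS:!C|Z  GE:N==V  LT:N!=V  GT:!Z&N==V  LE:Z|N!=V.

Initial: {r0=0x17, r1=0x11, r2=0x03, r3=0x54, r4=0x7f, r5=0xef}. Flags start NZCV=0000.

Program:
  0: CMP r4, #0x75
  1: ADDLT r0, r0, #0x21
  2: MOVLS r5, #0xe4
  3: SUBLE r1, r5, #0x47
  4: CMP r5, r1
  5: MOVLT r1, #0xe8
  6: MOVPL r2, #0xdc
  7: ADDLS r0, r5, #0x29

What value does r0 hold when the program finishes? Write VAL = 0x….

VAL = 0x17

[0] flags=0010 → (cmp)
[1] flags=0010 LT?F → skip
[2] flags=0010 LS?F → skip
[3] flags=0010 LE?F → skip
[4] flags=1010 → (cmp)
[5] flags=1010 LT?T → r1=0xe8
[6] flags=1010 PL?F → skip
[7] flags=1010 LS?F → skip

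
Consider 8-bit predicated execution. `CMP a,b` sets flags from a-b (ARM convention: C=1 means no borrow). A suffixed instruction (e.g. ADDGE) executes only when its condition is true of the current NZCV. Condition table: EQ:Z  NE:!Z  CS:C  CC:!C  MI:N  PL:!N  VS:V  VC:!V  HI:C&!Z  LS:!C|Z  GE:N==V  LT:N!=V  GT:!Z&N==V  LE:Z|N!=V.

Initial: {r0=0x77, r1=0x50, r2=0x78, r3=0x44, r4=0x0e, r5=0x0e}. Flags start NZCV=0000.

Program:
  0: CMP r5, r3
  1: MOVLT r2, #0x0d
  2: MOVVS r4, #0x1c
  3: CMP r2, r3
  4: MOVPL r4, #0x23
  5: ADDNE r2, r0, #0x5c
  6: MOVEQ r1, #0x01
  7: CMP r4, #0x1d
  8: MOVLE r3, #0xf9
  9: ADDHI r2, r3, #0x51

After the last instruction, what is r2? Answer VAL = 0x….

VAL = 0xd3

0: ✓ CMP  NZCV=1000
1: ✓ MOVLT  r2←0x0d
2: · MOVVS
3: ✓ CMP  NZCV=1000
4: · MOVPL
5: ✓ ADDNE  r2←0xd3
6: · MOVEQ
7: ✓ CMP  NZCV=1000
8: ✓ MOVLE  r3←0xf9
9: · ADDHI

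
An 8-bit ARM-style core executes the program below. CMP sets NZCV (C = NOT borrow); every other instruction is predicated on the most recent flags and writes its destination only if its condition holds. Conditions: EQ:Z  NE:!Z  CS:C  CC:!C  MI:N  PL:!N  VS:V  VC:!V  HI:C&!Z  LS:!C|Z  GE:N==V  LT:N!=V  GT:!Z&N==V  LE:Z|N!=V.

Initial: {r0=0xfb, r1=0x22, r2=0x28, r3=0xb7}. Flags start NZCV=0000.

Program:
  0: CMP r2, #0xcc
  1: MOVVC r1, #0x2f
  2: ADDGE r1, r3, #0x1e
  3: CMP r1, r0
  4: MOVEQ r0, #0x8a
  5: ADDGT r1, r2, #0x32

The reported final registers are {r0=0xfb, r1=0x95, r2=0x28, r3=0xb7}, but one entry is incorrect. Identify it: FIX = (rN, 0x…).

0: ✓ CMP  NZCV=0000
1: ✓ MOVVC  r1←0x2f
2: ✓ ADDGE  r1←0xd5
3: ✓ CMP  NZCV=1000
4: · MOVEQ
5: · ADDGT

FIX = (r1, 0xd5)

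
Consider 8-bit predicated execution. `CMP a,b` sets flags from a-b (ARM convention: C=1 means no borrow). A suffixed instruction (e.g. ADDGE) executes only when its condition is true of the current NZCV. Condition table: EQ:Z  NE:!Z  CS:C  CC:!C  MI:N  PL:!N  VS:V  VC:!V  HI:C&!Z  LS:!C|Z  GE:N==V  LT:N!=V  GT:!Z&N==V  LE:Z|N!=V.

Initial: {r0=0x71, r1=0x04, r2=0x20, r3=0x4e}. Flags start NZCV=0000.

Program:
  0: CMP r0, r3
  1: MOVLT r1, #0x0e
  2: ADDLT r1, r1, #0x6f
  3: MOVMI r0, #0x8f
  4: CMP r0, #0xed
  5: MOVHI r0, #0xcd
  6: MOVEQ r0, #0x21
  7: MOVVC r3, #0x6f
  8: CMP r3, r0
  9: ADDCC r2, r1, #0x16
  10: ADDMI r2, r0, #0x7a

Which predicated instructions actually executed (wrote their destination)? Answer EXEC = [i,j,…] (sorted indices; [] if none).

EXEC = [9,10]

0: ✓ CMP  NZCV=0010
1: · MOVLT
2: · ADDLT
3: · MOVMI
4: ✓ CMP  NZCV=1001
5: · MOVHI
6: · MOVEQ
7: · MOVVC
8: ✓ CMP  NZCV=1000
9: ✓ ADDCC  r2←0x1a
10: ✓ ADDMI  r2←0xeb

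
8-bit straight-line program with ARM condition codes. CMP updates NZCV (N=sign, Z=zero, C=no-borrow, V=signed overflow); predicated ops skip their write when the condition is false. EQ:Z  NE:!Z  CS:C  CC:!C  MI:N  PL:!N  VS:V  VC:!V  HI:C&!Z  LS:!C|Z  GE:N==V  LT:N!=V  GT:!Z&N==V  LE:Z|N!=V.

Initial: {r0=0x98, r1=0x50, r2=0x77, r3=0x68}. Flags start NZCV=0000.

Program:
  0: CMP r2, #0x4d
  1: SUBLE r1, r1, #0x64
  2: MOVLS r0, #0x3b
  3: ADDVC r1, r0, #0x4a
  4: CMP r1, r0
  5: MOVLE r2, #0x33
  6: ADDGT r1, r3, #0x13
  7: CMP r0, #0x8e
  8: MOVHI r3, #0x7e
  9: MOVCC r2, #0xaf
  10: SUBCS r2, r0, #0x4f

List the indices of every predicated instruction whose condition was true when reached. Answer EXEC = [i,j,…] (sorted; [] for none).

EXEC = [3,6,8,10]

0: ✓ CMP  NZCV=0010
1: · SUBLE
2: · MOVLS
3: ✓ ADDVC  r1←0xe2
4: ✓ CMP  NZCV=0010
5: · MOVLE
6: ✓ ADDGT  r1←0x7b
7: ✓ CMP  NZCV=0010
8: ✓ MOVHI  r3←0x7e
9: · MOVCC
10: ✓ SUBCS  r2←0x49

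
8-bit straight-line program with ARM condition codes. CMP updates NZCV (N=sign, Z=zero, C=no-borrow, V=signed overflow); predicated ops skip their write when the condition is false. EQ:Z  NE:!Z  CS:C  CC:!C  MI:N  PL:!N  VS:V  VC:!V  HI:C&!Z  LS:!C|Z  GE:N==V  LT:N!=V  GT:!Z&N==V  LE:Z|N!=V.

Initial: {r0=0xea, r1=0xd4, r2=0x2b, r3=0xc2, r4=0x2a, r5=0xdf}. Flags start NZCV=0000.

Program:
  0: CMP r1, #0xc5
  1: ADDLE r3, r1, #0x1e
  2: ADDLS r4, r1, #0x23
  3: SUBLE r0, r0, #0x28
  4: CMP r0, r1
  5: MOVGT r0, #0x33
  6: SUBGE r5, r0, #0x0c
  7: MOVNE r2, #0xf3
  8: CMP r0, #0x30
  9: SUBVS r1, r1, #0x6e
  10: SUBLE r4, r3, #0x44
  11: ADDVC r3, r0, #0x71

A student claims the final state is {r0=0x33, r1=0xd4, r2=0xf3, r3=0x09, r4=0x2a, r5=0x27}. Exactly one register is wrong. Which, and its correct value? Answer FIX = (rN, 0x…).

[0] flags=0010 → (cmp)
[1] flags=0010 LE?F → skip
[2] flags=0010 LS?F → skip
[3] flags=0010 LE?F → skip
[4] flags=0010 → (cmp)
[5] flags=0010 GT?T → r0=0x33
[6] flags=0010 GE?T → r5=0x27
[7] flags=0010 NE?T → r2=0xf3
[8] flags=0010 → (cmp)
[9] flags=0010 VS?F → skip
[10] flags=0010 LE?F → skip
[11] flags=0010 VC?T → r3=0xa4

FIX = (r3, 0xa4)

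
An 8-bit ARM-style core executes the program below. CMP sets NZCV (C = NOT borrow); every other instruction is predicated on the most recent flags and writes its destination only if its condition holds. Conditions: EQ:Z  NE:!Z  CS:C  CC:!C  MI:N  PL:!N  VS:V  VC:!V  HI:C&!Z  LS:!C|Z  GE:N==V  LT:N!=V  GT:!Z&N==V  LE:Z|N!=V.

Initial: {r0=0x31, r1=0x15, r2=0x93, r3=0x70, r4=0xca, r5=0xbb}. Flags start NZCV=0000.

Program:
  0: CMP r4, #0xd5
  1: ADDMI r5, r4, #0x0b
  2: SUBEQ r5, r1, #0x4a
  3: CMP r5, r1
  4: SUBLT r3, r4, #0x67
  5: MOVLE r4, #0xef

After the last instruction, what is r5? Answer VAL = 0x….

VAL = 0xd5

[0] flags=1000 → (cmp)
[1] flags=1000 MI?T → r5=0xd5
[2] flags=1000 EQ?F → skip
[3] flags=1010 → (cmp)
[4] flags=1010 LT?T → r3=0x63
[5] flags=1010 LE?T → r4=0xef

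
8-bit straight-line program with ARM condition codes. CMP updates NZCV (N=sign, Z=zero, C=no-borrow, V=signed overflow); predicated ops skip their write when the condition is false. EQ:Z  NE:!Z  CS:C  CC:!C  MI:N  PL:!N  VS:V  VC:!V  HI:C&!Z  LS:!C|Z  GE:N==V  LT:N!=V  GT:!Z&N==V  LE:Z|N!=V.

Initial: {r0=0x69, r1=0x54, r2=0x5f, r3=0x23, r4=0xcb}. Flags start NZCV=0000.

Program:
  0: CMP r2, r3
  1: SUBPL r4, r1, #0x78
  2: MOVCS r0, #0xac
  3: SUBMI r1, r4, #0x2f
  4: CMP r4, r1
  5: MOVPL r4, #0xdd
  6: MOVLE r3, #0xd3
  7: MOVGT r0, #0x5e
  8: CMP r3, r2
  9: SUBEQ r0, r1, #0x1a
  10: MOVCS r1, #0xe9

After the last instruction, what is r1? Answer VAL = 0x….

[0] flags=0010 → (cmp)
[1] flags=0010 PL?T → r4=0xdc
[2] flags=0010 CS?T → r0=0xac
[3] flags=0010 MI?F → skip
[4] flags=1010 → (cmp)
[5] flags=1010 PL?F → skip
[6] flags=1010 LE?T → r3=0xd3
[7] flags=1010 GT?F → skip
[8] flags=0011 → (cmp)
[9] flags=0011 EQ?F → skip
[10] flags=0011 CS?T → r1=0xe9

VAL = 0xe9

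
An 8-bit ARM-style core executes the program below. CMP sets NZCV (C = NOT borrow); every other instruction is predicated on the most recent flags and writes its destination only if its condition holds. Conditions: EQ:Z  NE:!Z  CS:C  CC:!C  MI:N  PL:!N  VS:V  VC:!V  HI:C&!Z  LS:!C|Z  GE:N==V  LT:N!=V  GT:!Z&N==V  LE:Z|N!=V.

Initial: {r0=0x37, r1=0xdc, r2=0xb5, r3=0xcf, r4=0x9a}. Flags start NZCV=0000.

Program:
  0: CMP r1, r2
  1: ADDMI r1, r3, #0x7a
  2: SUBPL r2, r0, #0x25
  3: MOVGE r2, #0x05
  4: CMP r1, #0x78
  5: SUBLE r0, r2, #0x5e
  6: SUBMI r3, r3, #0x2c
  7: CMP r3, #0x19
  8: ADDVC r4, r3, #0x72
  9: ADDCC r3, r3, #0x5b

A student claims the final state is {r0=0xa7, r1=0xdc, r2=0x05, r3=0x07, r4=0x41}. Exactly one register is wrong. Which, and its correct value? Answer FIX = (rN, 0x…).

FIX = (r3, 0xcf)

[0] flags=0010 → (cmp)
[1] flags=0010 MI?F → skip
[2] flags=0010 PL?T → r2=0x12
[3] flags=0010 GE?T → r2=0x05
[4] flags=0011 → (cmp)
[5] flags=0011 LE?T → r0=0xa7
[6] flags=0011 MI?F → skip
[7] flags=1010 → (cmp)
[8] flags=1010 VC?T → r4=0x41
[9] flags=1010 CC?F → skip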